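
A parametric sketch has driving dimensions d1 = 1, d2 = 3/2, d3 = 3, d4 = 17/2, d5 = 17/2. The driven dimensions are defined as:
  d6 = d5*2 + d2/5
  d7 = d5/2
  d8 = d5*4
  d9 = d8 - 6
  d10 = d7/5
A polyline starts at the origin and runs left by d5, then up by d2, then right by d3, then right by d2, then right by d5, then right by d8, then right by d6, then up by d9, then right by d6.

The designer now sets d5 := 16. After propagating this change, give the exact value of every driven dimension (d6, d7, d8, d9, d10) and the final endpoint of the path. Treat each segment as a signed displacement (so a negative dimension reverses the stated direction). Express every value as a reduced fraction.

d6 = 323/10
d7 = 8
d8 = 64
d9 = 58
d10 = 8/5
endpoint = (1331/10, 119/2)

Apply edit: d5 := 16
  d6 = d5*2 + d2/5 = 323/10
  d7 = d5/2 = 8
  d8 = d5*4 = 64
  d9 = d8 - 6 = 58
  d10 = d7/5 = 8/5
Walk from origin (0, 0):
  seg 1: left by d5 = 16 → (-16, 0)
  seg 2: up by d2 = 3/2 → (-16, 3/2)
  seg 3: right by d3 = 3 → (-13, 3/2)
  seg 4: right by d2 = 3/2 → (-23/2, 3/2)
  seg 5: right by d5 = 16 → (9/2, 3/2)
  seg 6: right by d8 = 64 → (137/2, 3/2)
  seg 7: right by d6 = 323/10 → (504/5, 3/2)
  seg 8: up by d9 = 58 → (504/5, 119/2)
  seg 9: right by d6 = 323/10 → (1331/10, 119/2)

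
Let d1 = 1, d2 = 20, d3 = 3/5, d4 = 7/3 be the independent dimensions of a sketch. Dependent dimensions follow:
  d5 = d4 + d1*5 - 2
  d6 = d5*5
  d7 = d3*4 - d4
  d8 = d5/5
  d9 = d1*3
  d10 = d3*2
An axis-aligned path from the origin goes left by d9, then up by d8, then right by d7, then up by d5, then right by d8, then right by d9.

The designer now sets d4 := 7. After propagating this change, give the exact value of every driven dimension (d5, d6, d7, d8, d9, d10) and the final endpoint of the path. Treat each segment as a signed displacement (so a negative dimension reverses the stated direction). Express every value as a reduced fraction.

d5 = 10
d6 = 50
d7 = -23/5
d8 = 2
d9 = 3
d10 = 6/5
endpoint = (-13/5, 12)

Apply edit: d4 := 7
  d5 = d4 + d1*5 - 2 = 10
  d6 = d5*5 = 50
  d7 = d3*4 - d4 = -23/5
  d8 = d5/5 = 2
  d9 = d1*3 = 3
  d10 = d3*2 = 6/5
Walk from origin (0, 0):
  seg 1: left by d9 = 3 → (-3, 0)
  seg 2: up by d8 = 2 → (-3, 2)
  seg 3: right by d7 = -23/5 → (-38/5, 2)
  seg 4: up by d5 = 10 → (-38/5, 12)
  seg 5: right by d8 = 2 → (-28/5, 12)
  seg 6: right by d9 = 3 → (-13/5, 12)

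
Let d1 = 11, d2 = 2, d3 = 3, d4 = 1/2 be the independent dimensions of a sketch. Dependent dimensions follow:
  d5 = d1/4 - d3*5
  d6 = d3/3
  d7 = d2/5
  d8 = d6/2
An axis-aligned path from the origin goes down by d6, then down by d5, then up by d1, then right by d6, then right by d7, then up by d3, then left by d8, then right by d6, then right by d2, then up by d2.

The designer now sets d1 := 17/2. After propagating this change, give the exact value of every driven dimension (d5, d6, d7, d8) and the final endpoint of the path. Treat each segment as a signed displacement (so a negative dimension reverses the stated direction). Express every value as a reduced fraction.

Apply edit: d1 := 17/2
  d5 = d1/4 - d3*5 = -103/8
  d6 = d3/3 = 1
  d7 = d2/5 = 2/5
  d8 = d6/2 = 1/2
Walk from origin (0, 0):
  seg 1: down by d6 = 1 → (0, -1)
  seg 2: down by d5 = -103/8 → (0, 95/8)
  seg 3: up by d1 = 17/2 → (0, 163/8)
  seg 4: right by d6 = 1 → (1, 163/8)
  seg 5: right by d7 = 2/5 → (7/5, 163/8)
  seg 6: up by d3 = 3 → (7/5, 187/8)
  seg 7: left by d8 = 1/2 → (9/10, 187/8)
  seg 8: right by d6 = 1 → (19/10, 187/8)
  seg 9: right by d2 = 2 → (39/10, 187/8)
  seg 10: up by d2 = 2 → (39/10, 203/8)

d5 = -103/8
d6 = 1
d7 = 2/5
d8 = 1/2
endpoint = (39/10, 203/8)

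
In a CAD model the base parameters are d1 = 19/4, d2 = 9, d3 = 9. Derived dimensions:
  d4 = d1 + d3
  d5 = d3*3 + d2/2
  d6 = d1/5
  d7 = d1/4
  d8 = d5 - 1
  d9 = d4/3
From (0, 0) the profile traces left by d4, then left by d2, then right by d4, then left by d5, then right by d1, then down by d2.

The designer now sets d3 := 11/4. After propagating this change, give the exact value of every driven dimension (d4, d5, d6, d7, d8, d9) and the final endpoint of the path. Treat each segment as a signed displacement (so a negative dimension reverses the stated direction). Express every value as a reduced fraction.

Apply edit: d3 := 11/4
  d4 = d1 + d3 = 15/2
  d5 = d3*3 + d2/2 = 51/4
  d6 = d1/5 = 19/20
  d7 = d1/4 = 19/16
  d8 = d5 - 1 = 47/4
  d9 = d4/3 = 5/2
Walk from origin (0, 0):
  seg 1: left by d4 = 15/2 → (-15/2, 0)
  seg 2: left by d2 = 9 → (-33/2, 0)
  seg 3: right by d4 = 15/2 → (-9, 0)
  seg 4: left by d5 = 51/4 → (-87/4, 0)
  seg 5: right by d1 = 19/4 → (-17, 0)
  seg 6: down by d2 = 9 → (-17, -9)

d4 = 15/2
d5 = 51/4
d6 = 19/20
d7 = 19/16
d8 = 47/4
d9 = 5/2
endpoint = (-17, -9)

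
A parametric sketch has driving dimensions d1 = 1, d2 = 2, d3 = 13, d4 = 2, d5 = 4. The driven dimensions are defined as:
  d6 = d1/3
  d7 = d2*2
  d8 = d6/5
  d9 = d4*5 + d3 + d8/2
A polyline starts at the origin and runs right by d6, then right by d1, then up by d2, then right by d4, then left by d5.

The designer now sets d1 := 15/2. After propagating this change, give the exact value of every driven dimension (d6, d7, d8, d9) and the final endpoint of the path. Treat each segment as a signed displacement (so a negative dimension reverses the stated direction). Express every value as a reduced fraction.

d6 = 5/2
d7 = 4
d8 = 1/2
d9 = 93/4
endpoint = (8, 2)

Apply edit: d1 := 15/2
  d6 = d1/3 = 5/2
  d7 = d2*2 = 4
  d8 = d6/5 = 1/2
  d9 = d4*5 + d3 + d8/2 = 93/4
Walk from origin (0, 0):
  seg 1: right by d6 = 5/2 → (5/2, 0)
  seg 2: right by d1 = 15/2 → (10, 0)
  seg 3: up by d2 = 2 → (10, 2)
  seg 4: right by d4 = 2 → (12, 2)
  seg 5: left by d5 = 4 → (8, 2)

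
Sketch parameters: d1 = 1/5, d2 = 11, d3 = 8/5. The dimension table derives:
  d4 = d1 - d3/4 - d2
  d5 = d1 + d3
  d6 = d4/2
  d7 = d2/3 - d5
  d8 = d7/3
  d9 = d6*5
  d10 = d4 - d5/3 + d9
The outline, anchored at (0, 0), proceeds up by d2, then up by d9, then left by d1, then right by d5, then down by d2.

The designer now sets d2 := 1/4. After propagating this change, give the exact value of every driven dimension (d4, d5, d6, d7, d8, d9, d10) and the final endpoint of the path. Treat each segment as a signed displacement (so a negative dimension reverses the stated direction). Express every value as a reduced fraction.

d4 = -9/20
d5 = 9/5
d6 = -9/40
d7 = -103/60
d8 = -103/180
d9 = -9/8
d10 = -87/40
endpoint = (8/5, -9/8)

Apply edit: d2 := 1/4
  d4 = d1 - d3/4 - d2 = -9/20
  d5 = d1 + d3 = 9/5
  d6 = d4/2 = -9/40
  d7 = d2/3 - d5 = -103/60
  d8 = d7/3 = -103/180
  d9 = d6*5 = -9/8
  d10 = d4 - d5/3 + d9 = -87/40
Walk from origin (0, 0):
  seg 1: up by d2 = 1/4 → (0, 1/4)
  seg 2: up by d9 = -9/8 → (0, -7/8)
  seg 3: left by d1 = 1/5 → (-1/5, -7/8)
  seg 4: right by d5 = 9/5 → (8/5, -7/8)
  seg 5: down by d2 = 1/4 → (8/5, -9/8)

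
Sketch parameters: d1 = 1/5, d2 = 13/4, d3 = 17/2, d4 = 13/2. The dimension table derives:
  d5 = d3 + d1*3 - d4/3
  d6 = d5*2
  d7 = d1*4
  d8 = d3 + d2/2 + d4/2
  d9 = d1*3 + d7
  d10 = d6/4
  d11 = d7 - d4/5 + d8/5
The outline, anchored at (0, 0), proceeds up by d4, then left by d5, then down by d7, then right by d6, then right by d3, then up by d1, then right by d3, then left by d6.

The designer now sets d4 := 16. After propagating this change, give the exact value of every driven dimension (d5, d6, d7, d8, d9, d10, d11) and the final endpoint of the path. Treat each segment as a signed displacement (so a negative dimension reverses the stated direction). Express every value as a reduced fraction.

Apply edit: d4 := 16
  d5 = d3 + d1*3 - d4/3 = 113/30
  d6 = d5*2 = 113/15
  d7 = d1*4 = 4/5
  d8 = d3 + d2/2 + d4/2 = 145/8
  d9 = d1*3 + d7 = 7/5
  d10 = d6/4 = 113/60
  d11 = d7 - d4/5 + d8/5 = 49/40
Walk from origin (0, 0):
  seg 1: up by d4 = 16 → (0, 16)
  seg 2: left by d5 = 113/30 → (-113/30, 16)
  seg 3: down by d7 = 4/5 → (-113/30, 76/5)
  seg 4: right by d6 = 113/15 → (113/30, 76/5)
  seg 5: right by d3 = 17/2 → (184/15, 76/5)
  seg 6: up by d1 = 1/5 → (184/15, 77/5)
  seg 7: right by d3 = 17/2 → (623/30, 77/5)
  seg 8: left by d6 = 113/15 → (397/30, 77/5)

d5 = 113/30
d6 = 113/15
d7 = 4/5
d8 = 145/8
d9 = 7/5
d10 = 113/60
d11 = 49/40
endpoint = (397/30, 77/5)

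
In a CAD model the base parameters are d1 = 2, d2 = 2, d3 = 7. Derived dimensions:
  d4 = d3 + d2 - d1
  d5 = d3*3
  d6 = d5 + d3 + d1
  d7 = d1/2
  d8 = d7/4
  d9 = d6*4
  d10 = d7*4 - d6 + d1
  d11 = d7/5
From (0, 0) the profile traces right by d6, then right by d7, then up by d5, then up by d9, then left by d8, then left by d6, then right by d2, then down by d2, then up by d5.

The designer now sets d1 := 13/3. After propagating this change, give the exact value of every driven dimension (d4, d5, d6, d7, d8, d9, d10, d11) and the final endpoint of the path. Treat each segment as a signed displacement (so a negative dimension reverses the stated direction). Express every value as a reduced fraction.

d4 = 14/3
d5 = 21
d6 = 97/3
d7 = 13/6
d8 = 13/24
d9 = 388/3
d10 = -58/3
d11 = 13/30
endpoint = (29/8, 508/3)

Apply edit: d1 := 13/3
  d4 = d3 + d2 - d1 = 14/3
  d5 = d3*3 = 21
  d6 = d5 + d3 + d1 = 97/3
  d7 = d1/2 = 13/6
  d8 = d7/4 = 13/24
  d9 = d6*4 = 388/3
  d10 = d7*4 - d6 + d1 = -58/3
  d11 = d7/5 = 13/30
Walk from origin (0, 0):
  seg 1: right by d6 = 97/3 → (97/3, 0)
  seg 2: right by d7 = 13/6 → (69/2, 0)
  seg 3: up by d5 = 21 → (69/2, 21)
  seg 4: up by d9 = 388/3 → (69/2, 451/3)
  seg 5: left by d8 = 13/24 → (815/24, 451/3)
  seg 6: left by d6 = 97/3 → (13/8, 451/3)
  seg 7: right by d2 = 2 → (29/8, 451/3)
  seg 8: down by d2 = 2 → (29/8, 445/3)
  seg 9: up by d5 = 21 → (29/8, 508/3)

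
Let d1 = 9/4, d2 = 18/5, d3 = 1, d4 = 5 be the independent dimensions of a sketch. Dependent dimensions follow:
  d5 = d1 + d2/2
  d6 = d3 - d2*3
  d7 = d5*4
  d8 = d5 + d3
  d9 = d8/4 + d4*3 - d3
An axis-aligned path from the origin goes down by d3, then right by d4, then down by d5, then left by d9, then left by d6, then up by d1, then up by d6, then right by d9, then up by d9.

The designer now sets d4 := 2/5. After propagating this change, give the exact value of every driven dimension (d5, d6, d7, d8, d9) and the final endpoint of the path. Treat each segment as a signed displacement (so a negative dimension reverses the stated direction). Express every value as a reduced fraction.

d5 = 81/20
d6 = -49/5
d7 = 81/5
d8 = 101/20
d9 = 117/80
endpoint = (51/5, -891/80)

Apply edit: d4 := 2/5
  d5 = d1 + d2/2 = 81/20
  d6 = d3 - d2*3 = -49/5
  d7 = d5*4 = 81/5
  d8 = d5 + d3 = 101/20
  d9 = d8/4 + d4*3 - d3 = 117/80
Walk from origin (0, 0):
  seg 1: down by d3 = 1 → (0, -1)
  seg 2: right by d4 = 2/5 → (2/5, -1)
  seg 3: down by d5 = 81/20 → (2/5, -101/20)
  seg 4: left by d9 = 117/80 → (-17/16, -101/20)
  seg 5: left by d6 = -49/5 → (699/80, -101/20)
  seg 6: up by d1 = 9/4 → (699/80, -14/5)
  seg 7: up by d6 = -49/5 → (699/80, -63/5)
  seg 8: right by d9 = 117/80 → (51/5, -63/5)
  seg 9: up by d9 = 117/80 → (51/5, -891/80)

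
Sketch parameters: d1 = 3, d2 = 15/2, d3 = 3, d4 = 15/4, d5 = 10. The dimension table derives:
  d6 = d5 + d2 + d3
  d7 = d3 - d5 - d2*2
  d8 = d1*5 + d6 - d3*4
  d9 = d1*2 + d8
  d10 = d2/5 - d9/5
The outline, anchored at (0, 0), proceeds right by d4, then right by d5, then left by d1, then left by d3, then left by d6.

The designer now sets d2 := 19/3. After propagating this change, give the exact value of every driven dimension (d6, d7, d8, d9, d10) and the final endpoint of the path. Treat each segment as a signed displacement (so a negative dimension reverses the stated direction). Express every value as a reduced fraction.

Apply edit: d2 := 19/3
  d6 = d5 + d2 + d3 = 58/3
  d7 = d3 - d5 - d2*2 = -59/3
  d8 = d1*5 + d6 - d3*4 = 67/3
  d9 = d1*2 + d8 = 85/3
  d10 = d2/5 - d9/5 = -22/5
Walk from origin (0, 0):
  seg 1: right by d4 = 15/4 → (15/4, 0)
  seg 2: right by d5 = 10 → (55/4, 0)
  seg 3: left by d1 = 3 → (43/4, 0)
  seg 4: left by d3 = 3 → (31/4, 0)
  seg 5: left by d6 = 58/3 → (-139/12, 0)

d6 = 58/3
d7 = -59/3
d8 = 67/3
d9 = 85/3
d10 = -22/5
endpoint = (-139/12, 0)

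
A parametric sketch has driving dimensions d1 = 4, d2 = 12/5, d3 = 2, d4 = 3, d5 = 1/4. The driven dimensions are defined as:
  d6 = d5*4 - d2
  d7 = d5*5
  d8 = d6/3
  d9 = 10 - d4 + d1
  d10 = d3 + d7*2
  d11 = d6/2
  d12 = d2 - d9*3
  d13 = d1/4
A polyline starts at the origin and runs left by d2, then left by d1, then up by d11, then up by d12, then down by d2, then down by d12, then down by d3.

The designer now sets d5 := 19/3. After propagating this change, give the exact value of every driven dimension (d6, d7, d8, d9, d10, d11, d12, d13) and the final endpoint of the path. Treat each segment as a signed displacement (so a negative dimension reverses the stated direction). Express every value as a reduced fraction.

Apply edit: d5 := 19/3
  d6 = d5*4 - d2 = 344/15
  d7 = d5*5 = 95/3
  d8 = d6/3 = 344/45
  d9 = 10 - d4 + d1 = 11
  d10 = d3 + d7*2 = 196/3
  d11 = d6/2 = 172/15
  d12 = d2 - d9*3 = -153/5
  d13 = d1/4 = 1
Walk from origin (0, 0):
  seg 1: left by d2 = 12/5 → (-12/5, 0)
  seg 2: left by d1 = 4 → (-32/5, 0)
  seg 3: up by d11 = 172/15 → (-32/5, 172/15)
  seg 4: up by d12 = -153/5 → (-32/5, -287/15)
  seg 5: down by d2 = 12/5 → (-32/5, -323/15)
  seg 6: down by d12 = -153/5 → (-32/5, 136/15)
  seg 7: down by d3 = 2 → (-32/5, 106/15)

d6 = 344/15
d7 = 95/3
d8 = 344/45
d9 = 11
d10 = 196/3
d11 = 172/15
d12 = -153/5
d13 = 1
endpoint = (-32/5, 106/15)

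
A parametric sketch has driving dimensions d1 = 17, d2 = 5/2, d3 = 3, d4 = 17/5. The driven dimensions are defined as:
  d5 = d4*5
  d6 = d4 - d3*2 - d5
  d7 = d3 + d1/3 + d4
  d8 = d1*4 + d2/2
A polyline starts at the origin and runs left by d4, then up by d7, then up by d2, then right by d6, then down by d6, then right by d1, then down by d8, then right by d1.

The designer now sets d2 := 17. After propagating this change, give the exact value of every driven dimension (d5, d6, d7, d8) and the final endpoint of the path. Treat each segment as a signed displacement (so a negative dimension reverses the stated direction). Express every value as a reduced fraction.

Apply edit: d2 := 17
  d5 = d4*5 = 17
  d6 = d4 - d3*2 - d5 = -98/5
  d7 = d3 + d1/3 + d4 = 181/15
  d8 = d1*4 + d2/2 = 153/2
Walk from origin (0, 0):
  seg 1: left by d4 = 17/5 → (-17/5, 0)
  seg 2: up by d7 = 181/15 → (-17/5, 181/15)
  seg 3: up by d2 = 17 → (-17/5, 436/15)
  seg 4: right by d6 = -98/5 → (-23, 436/15)
  seg 5: down by d6 = -98/5 → (-23, 146/3)
  seg 6: right by d1 = 17 → (-6, 146/3)
  seg 7: down by d8 = 153/2 → (-6, -167/6)
  seg 8: right by d1 = 17 → (11, -167/6)

d5 = 17
d6 = -98/5
d7 = 181/15
d8 = 153/2
endpoint = (11, -167/6)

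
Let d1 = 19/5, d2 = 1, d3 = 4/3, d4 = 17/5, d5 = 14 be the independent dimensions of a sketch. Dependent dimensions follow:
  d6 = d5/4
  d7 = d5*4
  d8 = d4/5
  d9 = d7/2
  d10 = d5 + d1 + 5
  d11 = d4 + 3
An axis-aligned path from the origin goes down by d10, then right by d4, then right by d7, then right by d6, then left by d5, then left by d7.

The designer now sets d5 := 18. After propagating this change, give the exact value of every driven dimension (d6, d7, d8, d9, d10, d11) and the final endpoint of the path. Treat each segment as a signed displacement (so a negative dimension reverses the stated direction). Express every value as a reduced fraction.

d6 = 9/2
d7 = 72
d8 = 17/25
d9 = 36
d10 = 134/5
d11 = 32/5
endpoint = (-101/10, -134/5)

Apply edit: d5 := 18
  d6 = d5/4 = 9/2
  d7 = d5*4 = 72
  d8 = d4/5 = 17/25
  d9 = d7/2 = 36
  d10 = d5 + d1 + 5 = 134/5
  d11 = d4 + 3 = 32/5
Walk from origin (0, 0):
  seg 1: down by d10 = 134/5 → (0, -134/5)
  seg 2: right by d4 = 17/5 → (17/5, -134/5)
  seg 3: right by d7 = 72 → (377/5, -134/5)
  seg 4: right by d6 = 9/2 → (799/10, -134/5)
  seg 5: left by d5 = 18 → (619/10, -134/5)
  seg 6: left by d7 = 72 → (-101/10, -134/5)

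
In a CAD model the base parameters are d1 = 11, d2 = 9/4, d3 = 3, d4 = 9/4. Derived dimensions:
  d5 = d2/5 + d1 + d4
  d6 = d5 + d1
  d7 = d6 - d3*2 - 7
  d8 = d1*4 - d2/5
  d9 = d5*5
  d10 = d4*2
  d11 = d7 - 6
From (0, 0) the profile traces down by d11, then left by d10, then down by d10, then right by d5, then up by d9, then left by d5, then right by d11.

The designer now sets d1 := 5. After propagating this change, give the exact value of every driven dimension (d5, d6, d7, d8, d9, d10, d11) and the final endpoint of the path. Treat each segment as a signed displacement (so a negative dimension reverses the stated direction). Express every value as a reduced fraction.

d5 = 77/10
d6 = 127/10
d7 = -3/10
d8 = 391/20
d9 = 77/2
d10 = 9/2
d11 = -63/10
endpoint = (-54/5, 403/10)

Apply edit: d1 := 5
  d5 = d2/5 + d1 + d4 = 77/10
  d6 = d5 + d1 = 127/10
  d7 = d6 - d3*2 - 7 = -3/10
  d8 = d1*4 - d2/5 = 391/20
  d9 = d5*5 = 77/2
  d10 = d4*2 = 9/2
  d11 = d7 - 6 = -63/10
Walk from origin (0, 0):
  seg 1: down by d11 = -63/10 → (0, 63/10)
  seg 2: left by d10 = 9/2 → (-9/2, 63/10)
  seg 3: down by d10 = 9/2 → (-9/2, 9/5)
  seg 4: right by d5 = 77/10 → (16/5, 9/5)
  seg 5: up by d9 = 77/2 → (16/5, 403/10)
  seg 6: left by d5 = 77/10 → (-9/2, 403/10)
  seg 7: right by d11 = -63/10 → (-54/5, 403/10)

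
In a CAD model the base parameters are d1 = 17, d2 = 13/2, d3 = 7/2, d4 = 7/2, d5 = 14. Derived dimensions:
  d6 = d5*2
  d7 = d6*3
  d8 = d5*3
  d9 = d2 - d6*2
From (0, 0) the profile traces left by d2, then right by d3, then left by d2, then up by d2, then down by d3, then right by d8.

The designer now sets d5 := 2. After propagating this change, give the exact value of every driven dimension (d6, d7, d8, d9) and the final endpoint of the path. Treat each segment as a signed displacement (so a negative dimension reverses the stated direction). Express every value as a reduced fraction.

Apply edit: d5 := 2
  d6 = d5*2 = 4
  d7 = d6*3 = 12
  d8 = d5*3 = 6
  d9 = d2 - d6*2 = -3/2
Walk from origin (0, 0):
  seg 1: left by d2 = 13/2 → (-13/2, 0)
  seg 2: right by d3 = 7/2 → (-3, 0)
  seg 3: left by d2 = 13/2 → (-19/2, 0)
  seg 4: up by d2 = 13/2 → (-19/2, 13/2)
  seg 5: down by d3 = 7/2 → (-19/2, 3)
  seg 6: right by d8 = 6 → (-7/2, 3)

d6 = 4
d7 = 12
d8 = 6
d9 = -3/2
endpoint = (-7/2, 3)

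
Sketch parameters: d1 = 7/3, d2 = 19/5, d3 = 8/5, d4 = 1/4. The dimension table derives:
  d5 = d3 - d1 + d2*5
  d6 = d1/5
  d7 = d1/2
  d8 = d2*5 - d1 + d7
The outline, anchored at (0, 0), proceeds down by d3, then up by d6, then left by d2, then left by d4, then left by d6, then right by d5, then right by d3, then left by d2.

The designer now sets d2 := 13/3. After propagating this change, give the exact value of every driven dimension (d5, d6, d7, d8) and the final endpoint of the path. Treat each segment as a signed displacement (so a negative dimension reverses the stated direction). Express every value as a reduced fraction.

Apply edit: d2 := 13/3
  d5 = d3 - d1 + d2*5 = 314/15
  d6 = d1/5 = 7/15
  d7 = d1/2 = 7/6
  d8 = d2*5 - d1 + d7 = 41/2
Walk from origin (0, 0):
  seg 1: down by d3 = 8/5 → (0, -8/5)
  seg 2: up by d6 = 7/15 → (0, -17/15)
  seg 3: left by d2 = 13/3 → (-13/3, -17/15)
  seg 4: left by d4 = 1/4 → (-55/12, -17/15)
  seg 5: left by d6 = 7/15 → (-101/20, -17/15)
  seg 6: right by d5 = 314/15 → (953/60, -17/15)
  seg 7: right by d3 = 8/5 → (1049/60, -17/15)
  seg 8: left by d2 = 13/3 → (263/20, -17/15)

d5 = 314/15
d6 = 7/15
d7 = 7/6
d8 = 41/2
endpoint = (263/20, -17/15)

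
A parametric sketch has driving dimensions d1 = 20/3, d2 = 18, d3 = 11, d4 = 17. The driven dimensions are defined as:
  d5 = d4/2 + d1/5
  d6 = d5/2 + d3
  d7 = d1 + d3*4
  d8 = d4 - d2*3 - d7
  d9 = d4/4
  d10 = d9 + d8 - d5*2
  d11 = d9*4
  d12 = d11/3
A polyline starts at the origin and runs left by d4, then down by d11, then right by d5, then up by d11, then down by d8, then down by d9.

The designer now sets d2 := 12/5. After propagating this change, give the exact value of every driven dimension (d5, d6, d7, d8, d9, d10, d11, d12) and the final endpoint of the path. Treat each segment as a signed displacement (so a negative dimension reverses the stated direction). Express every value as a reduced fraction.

Apply edit: d2 := 12/5
  d5 = d4/2 + d1/5 = 59/6
  d6 = d5/2 + d3 = 191/12
  d7 = d1 + d3*4 = 152/3
  d8 = d4 - d2*3 - d7 = -613/15
  d9 = d4/4 = 17/4
  d10 = d9 + d8 - d5*2 = -3377/60
  d11 = d9*4 = 17
  d12 = d11/3 = 17/3
Walk from origin (0, 0):
  seg 1: left by d4 = 17 → (-17, 0)
  seg 2: down by d11 = 17 → (-17, -17)
  seg 3: right by d5 = 59/6 → (-43/6, -17)
  seg 4: up by d11 = 17 → (-43/6, 0)
  seg 5: down by d8 = -613/15 → (-43/6, 613/15)
  seg 6: down by d9 = 17/4 → (-43/6, 2197/60)

d5 = 59/6
d6 = 191/12
d7 = 152/3
d8 = -613/15
d9 = 17/4
d10 = -3377/60
d11 = 17
d12 = 17/3
endpoint = (-43/6, 2197/60)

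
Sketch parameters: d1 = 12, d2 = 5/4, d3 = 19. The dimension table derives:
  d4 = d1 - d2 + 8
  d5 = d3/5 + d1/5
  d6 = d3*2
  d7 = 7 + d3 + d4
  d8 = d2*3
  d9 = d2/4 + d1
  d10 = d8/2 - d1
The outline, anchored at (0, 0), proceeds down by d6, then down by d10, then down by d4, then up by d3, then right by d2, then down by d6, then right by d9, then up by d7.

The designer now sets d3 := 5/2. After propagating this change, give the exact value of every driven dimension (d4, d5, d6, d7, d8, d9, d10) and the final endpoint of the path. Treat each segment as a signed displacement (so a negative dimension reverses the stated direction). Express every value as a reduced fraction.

d4 = 75/4
d5 = 29/10
d6 = 5
d7 = 113/4
d8 = 15/4
d9 = 197/16
d10 = -81/8
endpoint = (217/16, 97/8)

Apply edit: d3 := 5/2
  d4 = d1 - d2 + 8 = 75/4
  d5 = d3/5 + d1/5 = 29/10
  d6 = d3*2 = 5
  d7 = 7 + d3 + d4 = 113/4
  d8 = d2*3 = 15/4
  d9 = d2/4 + d1 = 197/16
  d10 = d8/2 - d1 = -81/8
Walk from origin (0, 0):
  seg 1: down by d6 = 5 → (0, -5)
  seg 2: down by d10 = -81/8 → (0, 41/8)
  seg 3: down by d4 = 75/4 → (0, -109/8)
  seg 4: up by d3 = 5/2 → (0, -89/8)
  seg 5: right by d2 = 5/4 → (5/4, -89/8)
  seg 6: down by d6 = 5 → (5/4, -129/8)
  seg 7: right by d9 = 197/16 → (217/16, -129/8)
  seg 8: up by d7 = 113/4 → (217/16, 97/8)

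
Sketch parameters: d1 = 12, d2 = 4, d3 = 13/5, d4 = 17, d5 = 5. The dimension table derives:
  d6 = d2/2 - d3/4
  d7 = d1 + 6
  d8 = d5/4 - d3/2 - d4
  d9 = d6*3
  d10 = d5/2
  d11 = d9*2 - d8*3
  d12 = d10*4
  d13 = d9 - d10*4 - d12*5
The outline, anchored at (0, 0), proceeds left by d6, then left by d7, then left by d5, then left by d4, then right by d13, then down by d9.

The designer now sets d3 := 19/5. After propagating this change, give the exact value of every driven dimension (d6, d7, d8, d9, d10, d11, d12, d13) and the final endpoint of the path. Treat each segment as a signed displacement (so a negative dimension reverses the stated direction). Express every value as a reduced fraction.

Apply edit: d3 := 19/5
  d6 = d2/2 - d3/4 = 21/20
  d7 = d1 + 6 = 18
  d8 = d5/4 - d3/2 - d4 = -353/20
  d9 = d6*3 = 63/20
  d10 = d5/2 = 5/2
  d11 = d9*2 - d8*3 = 237/4
  d12 = d10*4 = 10
  d13 = d9 - d10*4 - d12*5 = -1137/20
Walk from origin (0, 0):
  seg 1: left by d6 = 21/20 → (-21/20, 0)
  seg 2: left by d7 = 18 → (-381/20, 0)
  seg 3: left by d5 = 5 → (-481/20, 0)
  seg 4: left by d4 = 17 → (-821/20, 0)
  seg 5: right by d13 = -1137/20 → (-979/10, 0)
  seg 6: down by d9 = 63/20 → (-979/10, -63/20)

d6 = 21/20
d7 = 18
d8 = -353/20
d9 = 63/20
d10 = 5/2
d11 = 237/4
d12 = 10
d13 = -1137/20
endpoint = (-979/10, -63/20)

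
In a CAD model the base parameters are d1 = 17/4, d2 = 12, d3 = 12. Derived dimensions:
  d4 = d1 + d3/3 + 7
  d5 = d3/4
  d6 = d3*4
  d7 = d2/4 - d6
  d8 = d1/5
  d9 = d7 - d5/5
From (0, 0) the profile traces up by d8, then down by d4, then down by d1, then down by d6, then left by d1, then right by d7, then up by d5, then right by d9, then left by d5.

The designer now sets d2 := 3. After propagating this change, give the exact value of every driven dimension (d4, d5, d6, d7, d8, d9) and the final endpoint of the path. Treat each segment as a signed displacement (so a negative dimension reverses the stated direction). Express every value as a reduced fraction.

d4 = 61/4
d5 = 3
d6 = 48
d7 = -189/4
d8 = 17/20
d9 = -957/20
endpoint = (-2047/20, -1273/20)

Apply edit: d2 := 3
  d4 = d1 + d3/3 + 7 = 61/4
  d5 = d3/4 = 3
  d6 = d3*4 = 48
  d7 = d2/4 - d6 = -189/4
  d8 = d1/5 = 17/20
  d9 = d7 - d5/5 = -957/20
Walk from origin (0, 0):
  seg 1: up by d8 = 17/20 → (0, 17/20)
  seg 2: down by d4 = 61/4 → (0, -72/5)
  seg 3: down by d1 = 17/4 → (0, -373/20)
  seg 4: down by d6 = 48 → (0, -1333/20)
  seg 5: left by d1 = 17/4 → (-17/4, -1333/20)
  seg 6: right by d7 = -189/4 → (-103/2, -1333/20)
  seg 7: up by d5 = 3 → (-103/2, -1273/20)
  seg 8: right by d9 = -957/20 → (-1987/20, -1273/20)
  seg 9: left by d5 = 3 → (-2047/20, -1273/20)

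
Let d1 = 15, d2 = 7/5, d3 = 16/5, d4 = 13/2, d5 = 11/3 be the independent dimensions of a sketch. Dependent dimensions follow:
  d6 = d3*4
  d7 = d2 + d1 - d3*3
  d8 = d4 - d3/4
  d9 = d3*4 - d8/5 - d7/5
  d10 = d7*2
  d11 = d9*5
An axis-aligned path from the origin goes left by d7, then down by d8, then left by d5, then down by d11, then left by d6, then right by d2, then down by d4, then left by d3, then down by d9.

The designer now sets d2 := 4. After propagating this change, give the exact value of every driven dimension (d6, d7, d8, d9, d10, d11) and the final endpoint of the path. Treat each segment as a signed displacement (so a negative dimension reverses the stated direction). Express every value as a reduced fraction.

Apply edit: d2 := 4
  d6 = d3*4 = 64/5
  d7 = d2 + d1 - d3*3 = 47/5
  d8 = d4 - d3/4 = 57/10
  d9 = d3*4 - d8/5 - d7/5 = 489/50
  d10 = d7*2 = 94/5
  d11 = d9*5 = 489/10
Walk from origin (0, 0):
  seg 1: left by d7 = 47/5 → (-47/5, 0)
  seg 2: down by d8 = 57/10 → (-47/5, -57/10)
  seg 3: left by d5 = 11/3 → (-196/15, -57/10)
  seg 4: down by d11 = 489/10 → (-196/15, -273/5)
  seg 5: left by d6 = 64/5 → (-388/15, -273/5)
  seg 6: right by d2 = 4 → (-328/15, -273/5)
  seg 7: down by d4 = 13/2 → (-328/15, -611/10)
  seg 8: left by d3 = 16/5 → (-376/15, -611/10)
  seg 9: down by d9 = 489/50 → (-376/15, -1772/25)

d6 = 64/5
d7 = 47/5
d8 = 57/10
d9 = 489/50
d10 = 94/5
d11 = 489/10
endpoint = (-376/15, -1772/25)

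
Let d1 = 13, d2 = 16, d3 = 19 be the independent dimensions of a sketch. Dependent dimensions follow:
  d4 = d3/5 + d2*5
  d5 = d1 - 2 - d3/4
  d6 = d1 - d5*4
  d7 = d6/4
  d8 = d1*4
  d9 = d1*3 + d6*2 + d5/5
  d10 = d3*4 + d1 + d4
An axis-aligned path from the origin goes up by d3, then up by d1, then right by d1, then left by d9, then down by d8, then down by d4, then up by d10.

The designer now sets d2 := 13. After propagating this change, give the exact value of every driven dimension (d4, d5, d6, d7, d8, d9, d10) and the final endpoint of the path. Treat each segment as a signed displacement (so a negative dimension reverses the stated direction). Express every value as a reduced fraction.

Apply edit: d2 := 13
  d4 = d3/5 + d2*5 = 344/5
  d5 = d1 - 2 - d3/4 = 25/4
  d6 = d1 - d5*4 = -12
  d7 = d6/4 = -3
  d8 = d1*4 = 52
  d9 = d1*3 + d6*2 + d5/5 = 65/4
  d10 = d3*4 + d1 + d4 = 789/5
Walk from origin (0, 0):
  seg 1: up by d3 = 19 → (0, 19)
  seg 2: up by d1 = 13 → (0, 32)
  seg 3: right by d1 = 13 → (13, 32)
  seg 4: left by d9 = 65/4 → (-13/4, 32)
  seg 5: down by d8 = 52 → (-13/4, -20)
  seg 6: down by d4 = 344/5 → (-13/4, -444/5)
  seg 7: up by d10 = 789/5 → (-13/4, 69)

d4 = 344/5
d5 = 25/4
d6 = -12
d7 = -3
d8 = 52
d9 = 65/4
d10 = 789/5
endpoint = (-13/4, 69)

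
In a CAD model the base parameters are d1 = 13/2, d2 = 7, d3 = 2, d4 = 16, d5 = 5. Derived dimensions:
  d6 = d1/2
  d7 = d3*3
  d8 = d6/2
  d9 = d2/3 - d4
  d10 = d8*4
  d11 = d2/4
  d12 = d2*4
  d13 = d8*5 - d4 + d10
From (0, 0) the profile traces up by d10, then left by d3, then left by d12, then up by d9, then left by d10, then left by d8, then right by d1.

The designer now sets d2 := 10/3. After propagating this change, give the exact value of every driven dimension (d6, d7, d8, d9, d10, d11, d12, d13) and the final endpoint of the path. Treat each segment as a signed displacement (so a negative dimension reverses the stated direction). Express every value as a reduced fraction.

d6 = 13/4
d7 = 6
d8 = 13/8
d9 = -134/9
d10 = 13/2
d11 = 5/6
d12 = 40/3
d13 = -11/8
endpoint = (-407/24, -151/18)

Apply edit: d2 := 10/3
  d6 = d1/2 = 13/4
  d7 = d3*3 = 6
  d8 = d6/2 = 13/8
  d9 = d2/3 - d4 = -134/9
  d10 = d8*4 = 13/2
  d11 = d2/4 = 5/6
  d12 = d2*4 = 40/3
  d13 = d8*5 - d4 + d10 = -11/8
Walk from origin (0, 0):
  seg 1: up by d10 = 13/2 → (0, 13/2)
  seg 2: left by d3 = 2 → (-2, 13/2)
  seg 3: left by d12 = 40/3 → (-46/3, 13/2)
  seg 4: up by d9 = -134/9 → (-46/3, -151/18)
  seg 5: left by d10 = 13/2 → (-131/6, -151/18)
  seg 6: left by d8 = 13/8 → (-563/24, -151/18)
  seg 7: right by d1 = 13/2 → (-407/24, -151/18)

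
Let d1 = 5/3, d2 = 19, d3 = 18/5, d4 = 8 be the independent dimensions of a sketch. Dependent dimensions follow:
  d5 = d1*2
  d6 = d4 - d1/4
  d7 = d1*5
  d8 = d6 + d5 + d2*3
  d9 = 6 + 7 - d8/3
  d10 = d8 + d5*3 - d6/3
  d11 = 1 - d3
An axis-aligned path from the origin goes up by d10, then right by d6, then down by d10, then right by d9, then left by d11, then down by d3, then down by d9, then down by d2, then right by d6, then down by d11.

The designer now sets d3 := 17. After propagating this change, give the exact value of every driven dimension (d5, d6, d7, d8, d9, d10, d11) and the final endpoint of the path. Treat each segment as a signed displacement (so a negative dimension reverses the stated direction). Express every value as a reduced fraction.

Apply edit: d3 := 17
  d5 = d1*2 = 10/3
  d6 = d4 - d1/4 = 91/12
  d7 = d1*5 = 25/3
  d8 = d6 + d5 + d2*3 = 815/12
  d9 = 6 + 7 - d8/3 = -347/36
  d10 = d8 + d5*3 - d6/3 = 1357/18
  d11 = 1 - d3 = -16
Walk from origin (0, 0):
  seg 1: up by d10 = 1357/18 → (0, 1357/18)
  seg 2: right by d6 = 91/12 → (91/12, 1357/18)
  seg 3: down by d10 = 1357/18 → (91/12, 0)
  seg 4: right by d9 = -347/36 → (-37/18, 0)
  seg 5: left by d11 = -16 → (251/18, 0)
  seg 6: down by d3 = 17 → (251/18, -17)
  seg 7: down by d9 = -347/36 → (251/18, -265/36)
  seg 8: down by d2 = 19 → (251/18, -949/36)
  seg 9: right by d6 = 91/12 → (775/36, -949/36)
  seg 10: down by d11 = -16 → (775/36, -373/36)

d5 = 10/3
d6 = 91/12
d7 = 25/3
d8 = 815/12
d9 = -347/36
d10 = 1357/18
d11 = -16
endpoint = (775/36, -373/36)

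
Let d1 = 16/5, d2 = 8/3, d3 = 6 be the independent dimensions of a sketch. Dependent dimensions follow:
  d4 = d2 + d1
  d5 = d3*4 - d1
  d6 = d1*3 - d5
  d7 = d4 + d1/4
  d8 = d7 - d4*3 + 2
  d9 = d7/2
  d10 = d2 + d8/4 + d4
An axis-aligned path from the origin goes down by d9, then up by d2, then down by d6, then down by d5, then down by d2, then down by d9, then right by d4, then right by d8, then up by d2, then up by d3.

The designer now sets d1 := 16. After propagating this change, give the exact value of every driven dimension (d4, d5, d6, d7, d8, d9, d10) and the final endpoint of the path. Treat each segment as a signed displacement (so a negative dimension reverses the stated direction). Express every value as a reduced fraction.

d4 = 56/3
d5 = 8
d6 = 40
d7 = 68/3
d8 = -94/3
d9 = 34/3
d10 = 27/2
endpoint = (-38/3, -62)

Apply edit: d1 := 16
  d4 = d2 + d1 = 56/3
  d5 = d3*4 - d1 = 8
  d6 = d1*3 - d5 = 40
  d7 = d4 + d1/4 = 68/3
  d8 = d7 - d4*3 + 2 = -94/3
  d9 = d7/2 = 34/3
  d10 = d2 + d8/4 + d4 = 27/2
Walk from origin (0, 0):
  seg 1: down by d9 = 34/3 → (0, -34/3)
  seg 2: up by d2 = 8/3 → (0, -26/3)
  seg 3: down by d6 = 40 → (0, -146/3)
  seg 4: down by d5 = 8 → (0, -170/3)
  seg 5: down by d2 = 8/3 → (0, -178/3)
  seg 6: down by d9 = 34/3 → (0, -212/3)
  seg 7: right by d4 = 56/3 → (56/3, -212/3)
  seg 8: right by d8 = -94/3 → (-38/3, -212/3)
  seg 9: up by d2 = 8/3 → (-38/3, -68)
  seg 10: up by d3 = 6 → (-38/3, -62)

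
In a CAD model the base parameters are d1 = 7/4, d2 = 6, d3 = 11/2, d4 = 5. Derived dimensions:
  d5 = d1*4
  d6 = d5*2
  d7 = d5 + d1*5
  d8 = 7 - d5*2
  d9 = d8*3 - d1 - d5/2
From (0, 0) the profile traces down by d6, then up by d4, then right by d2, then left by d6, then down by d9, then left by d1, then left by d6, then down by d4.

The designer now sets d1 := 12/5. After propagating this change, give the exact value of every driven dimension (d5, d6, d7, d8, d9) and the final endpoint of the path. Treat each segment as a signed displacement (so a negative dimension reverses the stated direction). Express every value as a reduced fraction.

d5 = 48/5
d6 = 96/5
d7 = 108/5
d8 = -61/5
d9 = -219/5
endpoint = (-174/5, 123/5)

Apply edit: d1 := 12/5
  d5 = d1*4 = 48/5
  d6 = d5*2 = 96/5
  d7 = d5 + d1*5 = 108/5
  d8 = 7 - d5*2 = -61/5
  d9 = d8*3 - d1 - d5/2 = -219/5
Walk from origin (0, 0):
  seg 1: down by d6 = 96/5 → (0, -96/5)
  seg 2: up by d4 = 5 → (0, -71/5)
  seg 3: right by d2 = 6 → (6, -71/5)
  seg 4: left by d6 = 96/5 → (-66/5, -71/5)
  seg 5: down by d9 = -219/5 → (-66/5, 148/5)
  seg 6: left by d1 = 12/5 → (-78/5, 148/5)
  seg 7: left by d6 = 96/5 → (-174/5, 148/5)
  seg 8: down by d4 = 5 → (-174/5, 123/5)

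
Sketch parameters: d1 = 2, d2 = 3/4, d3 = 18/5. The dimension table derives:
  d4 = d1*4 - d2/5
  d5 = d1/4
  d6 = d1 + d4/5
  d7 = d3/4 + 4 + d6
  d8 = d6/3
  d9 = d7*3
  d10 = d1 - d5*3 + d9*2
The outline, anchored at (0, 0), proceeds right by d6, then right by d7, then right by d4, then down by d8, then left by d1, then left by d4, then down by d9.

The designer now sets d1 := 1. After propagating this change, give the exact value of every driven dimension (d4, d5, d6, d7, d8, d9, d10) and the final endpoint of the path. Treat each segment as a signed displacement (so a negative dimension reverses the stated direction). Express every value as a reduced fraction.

d4 = 77/20
d5 = 1/4
d6 = 177/100
d7 = 667/100
d8 = 59/100
d9 = 2001/100
d10 = 4027/100
endpoint = (186/25, -103/5)

Apply edit: d1 := 1
  d4 = d1*4 - d2/5 = 77/20
  d5 = d1/4 = 1/4
  d6 = d1 + d4/5 = 177/100
  d7 = d3/4 + 4 + d6 = 667/100
  d8 = d6/3 = 59/100
  d9 = d7*3 = 2001/100
  d10 = d1 - d5*3 + d9*2 = 4027/100
Walk from origin (0, 0):
  seg 1: right by d6 = 177/100 → (177/100, 0)
  seg 2: right by d7 = 667/100 → (211/25, 0)
  seg 3: right by d4 = 77/20 → (1229/100, 0)
  seg 4: down by d8 = 59/100 → (1229/100, -59/100)
  seg 5: left by d1 = 1 → (1129/100, -59/100)
  seg 6: left by d4 = 77/20 → (186/25, -59/100)
  seg 7: down by d9 = 2001/100 → (186/25, -103/5)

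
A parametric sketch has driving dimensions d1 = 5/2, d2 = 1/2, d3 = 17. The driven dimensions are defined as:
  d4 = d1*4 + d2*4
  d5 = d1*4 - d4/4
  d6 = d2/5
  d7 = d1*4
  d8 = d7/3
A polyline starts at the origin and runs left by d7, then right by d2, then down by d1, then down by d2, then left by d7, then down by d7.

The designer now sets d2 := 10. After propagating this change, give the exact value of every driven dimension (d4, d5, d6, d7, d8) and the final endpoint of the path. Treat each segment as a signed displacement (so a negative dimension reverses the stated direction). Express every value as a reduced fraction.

d4 = 50
d5 = -5/2
d6 = 2
d7 = 10
d8 = 10/3
endpoint = (-10, -45/2)

Apply edit: d2 := 10
  d4 = d1*4 + d2*4 = 50
  d5 = d1*4 - d4/4 = -5/2
  d6 = d2/5 = 2
  d7 = d1*4 = 10
  d8 = d7/3 = 10/3
Walk from origin (0, 0):
  seg 1: left by d7 = 10 → (-10, 0)
  seg 2: right by d2 = 10 → (0, 0)
  seg 3: down by d1 = 5/2 → (0, -5/2)
  seg 4: down by d2 = 10 → (0, -25/2)
  seg 5: left by d7 = 10 → (-10, -25/2)
  seg 6: down by d7 = 10 → (-10, -45/2)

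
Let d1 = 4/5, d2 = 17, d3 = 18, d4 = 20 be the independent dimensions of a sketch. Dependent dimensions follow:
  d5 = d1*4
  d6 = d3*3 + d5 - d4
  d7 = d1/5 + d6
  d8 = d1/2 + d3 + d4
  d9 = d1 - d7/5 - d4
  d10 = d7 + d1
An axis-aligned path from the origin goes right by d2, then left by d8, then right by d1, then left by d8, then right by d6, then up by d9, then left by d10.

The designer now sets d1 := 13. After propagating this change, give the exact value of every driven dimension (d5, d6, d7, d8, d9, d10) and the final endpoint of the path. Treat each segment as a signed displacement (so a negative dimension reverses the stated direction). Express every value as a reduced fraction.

d5 = 52
d6 = 86
d7 = 443/5
d8 = 89/2
d9 = -618/25
d10 = 508/5
endpoint = (-373/5, -618/25)

Apply edit: d1 := 13
  d5 = d1*4 = 52
  d6 = d3*3 + d5 - d4 = 86
  d7 = d1/5 + d6 = 443/5
  d8 = d1/2 + d3 + d4 = 89/2
  d9 = d1 - d7/5 - d4 = -618/25
  d10 = d7 + d1 = 508/5
Walk from origin (0, 0):
  seg 1: right by d2 = 17 → (17, 0)
  seg 2: left by d8 = 89/2 → (-55/2, 0)
  seg 3: right by d1 = 13 → (-29/2, 0)
  seg 4: left by d8 = 89/2 → (-59, 0)
  seg 5: right by d6 = 86 → (27, 0)
  seg 6: up by d9 = -618/25 → (27, -618/25)
  seg 7: left by d10 = 508/5 → (-373/5, -618/25)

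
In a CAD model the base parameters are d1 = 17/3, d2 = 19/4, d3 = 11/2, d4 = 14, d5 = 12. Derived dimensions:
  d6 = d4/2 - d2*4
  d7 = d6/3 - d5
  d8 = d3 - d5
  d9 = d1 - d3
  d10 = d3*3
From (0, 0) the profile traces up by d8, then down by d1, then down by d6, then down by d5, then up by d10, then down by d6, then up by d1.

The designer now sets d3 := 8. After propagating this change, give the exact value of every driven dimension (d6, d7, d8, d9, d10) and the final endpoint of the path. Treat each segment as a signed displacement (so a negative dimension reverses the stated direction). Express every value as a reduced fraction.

d6 = -12
d7 = -16
d8 = -4
d9 = -7/3
d10 = 24
endpoint = (0, 32)

Apply edit: d3 := 8
  d6 = d4/2 - d2*4 = -12
  d7 = d6/3 - d5 = -16
  d8 = d3 - d5 = -4
  d9 = d1 - d3 = -7/3
  d10 = d3*3 = 24
Walk from origin (0, 0):
  seg 1: up by d8 = -4 → (0, -4)
  seg 2: down by d1 = 17/3 → (0, -29/3)
  seg 3: down by d6 = -12 → (0, 7/3)
  seg 4: down by d5 = 12 → (0, -29/3)
  seg 5: up by d10 = 24 → (0, 43/3)
  seg 6: down by d6 = -12 → (0, 79/3)
  seg 7: up by d1 = 17/3 → (0, 32)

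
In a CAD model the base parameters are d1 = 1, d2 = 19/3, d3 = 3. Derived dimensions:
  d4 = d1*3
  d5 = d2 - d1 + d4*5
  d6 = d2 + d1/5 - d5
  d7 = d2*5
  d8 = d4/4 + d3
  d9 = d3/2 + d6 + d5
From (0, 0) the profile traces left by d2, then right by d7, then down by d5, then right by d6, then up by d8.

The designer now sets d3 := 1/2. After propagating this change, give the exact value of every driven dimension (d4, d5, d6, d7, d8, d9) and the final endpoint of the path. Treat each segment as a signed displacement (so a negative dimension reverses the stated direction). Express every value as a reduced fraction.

d4 = 3
d5 = 61/3
d6 = -69/5
d7 = 95/3
d8 = 5/4
d9 = 407/60
endpoint = (173/15, -229/12)

Apply edit: d3 := 1/2
  d4 = d1*3 = 3
  d5 = d2 - d1 + d4*5 = 61/3
  d6 = d2 + d1/5 - d5 = -69/5
  d7 = d2*5 = 95/3
  d8 = d4/4 + d3 = 5/4
  d9 = d3/2 + d6 + d5 = 407/60
Walk from origin (0, 0):
  seg 1: left by d2 = 19/3 → (-19/3, 0)
  seg 2: right by d7 = 95/3 → (76/3, 0)
  seg 3: down by d5 = 61/3 → (76/3, -61/3)
  seg 4: right by d6 = -69/5 → (173/15, -61/3)
  seg 5: up by d8 = 5/4 → (173/15, -229/12)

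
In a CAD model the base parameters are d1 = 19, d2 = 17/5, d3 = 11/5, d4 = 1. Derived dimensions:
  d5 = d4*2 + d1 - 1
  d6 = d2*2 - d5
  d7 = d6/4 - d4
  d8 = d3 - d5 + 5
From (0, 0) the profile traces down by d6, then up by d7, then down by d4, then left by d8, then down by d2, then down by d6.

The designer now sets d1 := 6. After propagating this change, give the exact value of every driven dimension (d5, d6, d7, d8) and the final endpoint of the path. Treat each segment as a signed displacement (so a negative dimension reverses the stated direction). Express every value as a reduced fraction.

d5 = 7
d6 = -1/5
d7 = -21/20
d8 = 1/5
endpoint = (-1/5, -101/20)

Apply edit: d1 := 6
  d5 = d4*2 + d1 - 1 = 7
  d6 = d2*2 - d5 = -1/5
  d7 = d6/4 - d4 = -21/20
  d8 = d3 - d5 + 5 = 1/5
Walk from origin (0, 0):
  seg 1: down by d6 = -1/5 → (0, 1/5)
  seg 2: up by d7 = -21/20 → (0, -17/20)
  seg 3: down by d4 = 1 → (0, -37/20)
  seg 4: left by d8 = 1/5 → (-1/5, -37/20)
  seg 5: down by d2 = 17/5 → (-1/5, -21/4)
  seg 6: down by d6 = -1/5 → (-1/5, -101/20)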